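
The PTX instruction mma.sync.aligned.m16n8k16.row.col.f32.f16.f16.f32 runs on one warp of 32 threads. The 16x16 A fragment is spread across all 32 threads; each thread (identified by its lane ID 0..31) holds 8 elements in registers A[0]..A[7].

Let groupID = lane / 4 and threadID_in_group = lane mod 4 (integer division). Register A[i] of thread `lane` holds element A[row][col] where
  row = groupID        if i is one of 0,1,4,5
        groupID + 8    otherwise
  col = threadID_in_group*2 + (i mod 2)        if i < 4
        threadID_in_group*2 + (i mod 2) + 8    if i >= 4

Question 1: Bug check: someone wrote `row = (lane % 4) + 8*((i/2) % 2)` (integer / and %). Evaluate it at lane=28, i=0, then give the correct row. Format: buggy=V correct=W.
`(lane % 4) + 8*((i/2) % 2)`[28,0]→0
lane 28: G=7 (28/4), T=0 (28%4)
i=0: r=7+0=7, c=0*2+0+0=0
row: 0 vs 7

buggy=0 correct=7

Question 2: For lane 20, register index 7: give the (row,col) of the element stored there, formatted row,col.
13,9

L=20->gid=20>>2=5, tid=20&3=0
[7]->row 5+8=13  col 0·2+1+8=9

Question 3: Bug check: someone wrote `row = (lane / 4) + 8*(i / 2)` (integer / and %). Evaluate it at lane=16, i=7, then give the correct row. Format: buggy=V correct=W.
buggy=28 correct=12

`(lane / 4) + 8*(i / 2)`[16,7]->28
lane 16->16/4=4, 16 mod 4=0
i=7  r:4+8->12  c:2·0+1+8->9
row: 28 vs 12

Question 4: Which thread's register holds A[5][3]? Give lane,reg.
21,1

r:5=>grp=5,rB=0  c:3=>cB=0,tig=1,lo=1
L=5*4+1=21  i=0*4+0*2+1=1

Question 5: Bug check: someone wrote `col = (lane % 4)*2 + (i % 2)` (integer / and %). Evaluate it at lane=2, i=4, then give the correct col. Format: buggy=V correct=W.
buggy=4 correct=12

`(lane % 4)*2 + (i % 2)`[2,4]⇒4
L=2⇒gr=2>>2=0, th=2&3=2
[4]⇒row 0+0=0  col 2·2+0+8=12
col: 4 vs 12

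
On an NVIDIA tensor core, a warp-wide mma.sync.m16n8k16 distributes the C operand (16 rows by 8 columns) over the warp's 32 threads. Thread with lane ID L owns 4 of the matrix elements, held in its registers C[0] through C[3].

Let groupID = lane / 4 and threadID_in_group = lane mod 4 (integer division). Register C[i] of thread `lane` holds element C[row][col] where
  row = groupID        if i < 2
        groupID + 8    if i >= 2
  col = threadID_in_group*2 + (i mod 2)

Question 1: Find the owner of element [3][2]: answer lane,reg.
13,0

r: 3->gid=3,r8=0  c: 2->tid=1,i&1=0
L=3*4+1=13  i=0*2+0=0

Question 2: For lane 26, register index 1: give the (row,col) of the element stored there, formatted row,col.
26: gr=6,th=2
[1] (6+0,2*2+1) = (6,5)

6,5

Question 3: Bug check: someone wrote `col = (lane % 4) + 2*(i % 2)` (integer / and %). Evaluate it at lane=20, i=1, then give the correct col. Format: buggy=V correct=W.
`(lane % 4) + 2*(i % 2)`[20,1]->2
lane 20: g=5 (20/4), t=0 (20%4)
i=1: r=5+0=5, c=0*2+1=1
col: 2 vs 1

buggy=2 correct=1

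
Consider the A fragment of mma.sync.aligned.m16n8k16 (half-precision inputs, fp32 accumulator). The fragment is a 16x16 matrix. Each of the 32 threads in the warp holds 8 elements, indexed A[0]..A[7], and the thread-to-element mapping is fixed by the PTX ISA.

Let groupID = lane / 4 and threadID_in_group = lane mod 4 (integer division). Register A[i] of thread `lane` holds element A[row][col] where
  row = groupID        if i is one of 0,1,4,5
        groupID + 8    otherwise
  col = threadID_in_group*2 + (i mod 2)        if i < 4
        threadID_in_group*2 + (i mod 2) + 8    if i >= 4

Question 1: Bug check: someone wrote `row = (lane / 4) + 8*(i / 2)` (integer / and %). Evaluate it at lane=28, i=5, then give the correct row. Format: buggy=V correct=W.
buggy=23 correct=7

`(lane / 4) + 8*(i / 2)`[28,5]→23
28: G=7,T=0
[5] (7+0,0*2+1+8) = (7,9)
row: 23 vs 7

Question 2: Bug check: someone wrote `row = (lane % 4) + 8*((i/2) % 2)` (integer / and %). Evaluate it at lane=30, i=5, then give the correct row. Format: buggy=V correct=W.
buggy=2 correct=7

`(lane % 4) + 8*((i/2) % 2)`[30,5]=>2
L=30=>grp=30>>2=7, tig=30&3=2
[5]=>row 7+0=7  col 2·2+1+8=13
row: 2 vs 7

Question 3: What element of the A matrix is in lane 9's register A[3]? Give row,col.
10,3

9: g=2,t=1
[3] (2+8,1*2+1+0) = (10,3)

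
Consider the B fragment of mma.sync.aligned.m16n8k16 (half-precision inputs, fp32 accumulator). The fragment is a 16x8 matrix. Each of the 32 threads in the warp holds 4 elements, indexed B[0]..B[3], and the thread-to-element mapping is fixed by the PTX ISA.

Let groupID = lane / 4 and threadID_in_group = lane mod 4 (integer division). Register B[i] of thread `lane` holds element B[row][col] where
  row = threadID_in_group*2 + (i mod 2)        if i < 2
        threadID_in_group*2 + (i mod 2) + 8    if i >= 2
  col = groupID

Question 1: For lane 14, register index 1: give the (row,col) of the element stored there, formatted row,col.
5,3

L=14→G=14>>2=3, T=14&3=2
[1]→row 2·2+1+0=5  col G=3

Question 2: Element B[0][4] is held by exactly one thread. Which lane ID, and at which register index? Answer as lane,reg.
16,0

c: 4->gid=4  r: 0->r8=0,tid=0,i&1=0
L=4*4+0=16  i=0*2+0=0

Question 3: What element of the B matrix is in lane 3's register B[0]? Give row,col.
6,0

L=3=>grp=3>>2=0, tig=3&3=3
[0]=>row 3·2+0+0=6  col grp=0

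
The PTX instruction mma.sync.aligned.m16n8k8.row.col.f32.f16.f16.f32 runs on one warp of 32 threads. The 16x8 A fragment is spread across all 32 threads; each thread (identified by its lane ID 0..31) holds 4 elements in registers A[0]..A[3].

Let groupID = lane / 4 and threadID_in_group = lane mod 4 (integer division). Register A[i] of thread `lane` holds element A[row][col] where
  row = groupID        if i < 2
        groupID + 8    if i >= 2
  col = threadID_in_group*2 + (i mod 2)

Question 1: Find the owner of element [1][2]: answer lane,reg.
r: 1->gid=1,r8=0  c: 2->tid=1,i&1=0
L=1*4+1=5  i=0*2+0=0

5,0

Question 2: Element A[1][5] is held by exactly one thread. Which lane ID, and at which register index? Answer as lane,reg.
r: 1->gid=1,r8=0  c: 5->tid=2,i&1=1
L=1*4+2=6  i=0*2+1=1

6,1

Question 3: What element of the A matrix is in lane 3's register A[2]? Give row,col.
8,6

3: G=0,T=3
[2] (0+8,3*2+0) = (8,6)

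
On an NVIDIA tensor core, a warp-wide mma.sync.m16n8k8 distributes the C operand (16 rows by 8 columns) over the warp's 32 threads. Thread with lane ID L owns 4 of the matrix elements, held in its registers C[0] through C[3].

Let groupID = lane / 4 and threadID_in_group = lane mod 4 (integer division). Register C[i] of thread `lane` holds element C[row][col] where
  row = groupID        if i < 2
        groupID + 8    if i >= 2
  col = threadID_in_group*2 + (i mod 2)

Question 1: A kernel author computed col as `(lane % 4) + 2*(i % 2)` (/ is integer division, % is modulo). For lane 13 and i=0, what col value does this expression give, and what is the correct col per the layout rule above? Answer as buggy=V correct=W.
`(lane % 4) + 2*(i % 2)`[13,0]=>1
13: grp=3,tig=1
[0] (3+0,1*2+0) = (3,2)
col: 1 vs 2

buggy=1 correct=2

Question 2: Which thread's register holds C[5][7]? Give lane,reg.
r=5->g=5,rb=0  c=7->t=3,b0=1
L=5*4+3=23  i=0*2+1=1

23,1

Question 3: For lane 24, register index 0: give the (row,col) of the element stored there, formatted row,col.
lane 24: gr=6 (24/4), th=0 (24%4)
i=0: r=6+0=6, c=0*2+0=0

6,0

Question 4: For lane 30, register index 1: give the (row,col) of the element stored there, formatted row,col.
7,5

L=30⇒gr=30>>2=7, th=30&3=2
[1]⇒row 7+0=7  col 2·2+1=5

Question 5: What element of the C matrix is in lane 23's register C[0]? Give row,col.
lane 23->23/4=5, 23 mod 4=3
i=0  r:5+0->5  c:2·3+0->6

5,6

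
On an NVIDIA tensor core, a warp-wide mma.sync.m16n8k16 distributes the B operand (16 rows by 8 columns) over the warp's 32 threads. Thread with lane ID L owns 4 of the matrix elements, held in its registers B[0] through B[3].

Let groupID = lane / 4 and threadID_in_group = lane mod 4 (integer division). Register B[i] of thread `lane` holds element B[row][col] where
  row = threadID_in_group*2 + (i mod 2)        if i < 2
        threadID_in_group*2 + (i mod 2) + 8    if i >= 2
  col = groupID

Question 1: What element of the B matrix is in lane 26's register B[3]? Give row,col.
13,6

lane 26=>26/4=6, 26 mod 4=2
i=3  r:2·2+1+8=>13  c:6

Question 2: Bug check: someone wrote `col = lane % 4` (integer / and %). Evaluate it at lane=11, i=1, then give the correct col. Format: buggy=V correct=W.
`lane % 4`[11,1]->3
lane 11->11/4=2, 11 mod 4=3
i=1  r:2·3+1+0->7  c:2
col: 3 vs 2

buggy=3 correct=2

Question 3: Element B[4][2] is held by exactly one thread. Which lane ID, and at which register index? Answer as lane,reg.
c: 2->gid=2  r: 4->r8=0,tid=2,i&1=0
L=2*4+2=10  i=0*2+0=0

10,0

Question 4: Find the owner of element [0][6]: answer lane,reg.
24,0

c=6⇒gr=6  r=0⇒Rb=0,th=0,odd=0
L=6*4+0=24  i=0*2+0=0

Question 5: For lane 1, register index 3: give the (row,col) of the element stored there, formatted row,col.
lane 1->1/4=0, 1 mod 4=1
i=3  r:2·1+1+8->11  c:0

11,0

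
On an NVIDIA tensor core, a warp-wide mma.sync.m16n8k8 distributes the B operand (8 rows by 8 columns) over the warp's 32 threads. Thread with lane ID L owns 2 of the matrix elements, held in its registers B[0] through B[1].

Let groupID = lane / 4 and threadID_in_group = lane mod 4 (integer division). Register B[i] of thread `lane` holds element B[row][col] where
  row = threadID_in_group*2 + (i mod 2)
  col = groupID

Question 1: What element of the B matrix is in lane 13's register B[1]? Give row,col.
3,3

lane 13⇒13/4=3, 13 mod 4=1
i=1  r:2·1+1⇒3  c:3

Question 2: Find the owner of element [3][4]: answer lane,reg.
c=4⇒gr=4  r=3⇒th=1,odd=1
L=4*4+1=17  i=1=1

17,1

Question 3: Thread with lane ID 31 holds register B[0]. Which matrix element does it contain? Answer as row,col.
6,7

lane 31: G=7 (31/4), T=3 (31%4)
i=0: r=3*2+0=6, c=G=7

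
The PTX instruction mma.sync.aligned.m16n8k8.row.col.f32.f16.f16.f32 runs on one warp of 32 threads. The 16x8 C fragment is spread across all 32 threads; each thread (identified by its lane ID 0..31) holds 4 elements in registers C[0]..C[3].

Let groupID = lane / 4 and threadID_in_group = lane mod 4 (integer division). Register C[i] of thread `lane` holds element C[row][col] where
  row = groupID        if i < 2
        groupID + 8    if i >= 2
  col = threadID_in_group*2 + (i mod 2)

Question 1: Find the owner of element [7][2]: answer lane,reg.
29,0

r: 7->gid=7,r8=0  c: 2->tid=1,i&1=0
L=7*4+1=29  i=0*2+0=0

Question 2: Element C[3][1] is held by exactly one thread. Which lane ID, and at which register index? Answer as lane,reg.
r=3→G=3,rhi=0  c=1→T=0,p=1
L=3*4+0=12  i=0*2+1=1

12,1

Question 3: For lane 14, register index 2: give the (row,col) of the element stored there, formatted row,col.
lane 14->14/4=3, 14 mod 4=2
i=2  r:3+8->11  c:2·2+0->4

11,4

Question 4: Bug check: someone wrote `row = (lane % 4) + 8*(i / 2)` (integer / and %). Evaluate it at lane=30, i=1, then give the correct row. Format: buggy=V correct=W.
buggy=2 correct=7

`(lane % 4) + 8*(i / 2)`[30,1]⇒2
L=30⇒gr=30>>2=7, th=30&3=2
[1]⇒row 7+0=7  col 2·2+1=5
row: 2 vs 7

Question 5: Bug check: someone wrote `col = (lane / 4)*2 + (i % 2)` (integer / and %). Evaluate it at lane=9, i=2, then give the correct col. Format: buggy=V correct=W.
buggy=4 correct=2

`(lane / 4)*2 + (i % 2)`[9,2]->4
L=9->g=9>>2=2, t=9&3=1
[2]->row 2+8=10  col 1·2+0=2
col: 4 vs 2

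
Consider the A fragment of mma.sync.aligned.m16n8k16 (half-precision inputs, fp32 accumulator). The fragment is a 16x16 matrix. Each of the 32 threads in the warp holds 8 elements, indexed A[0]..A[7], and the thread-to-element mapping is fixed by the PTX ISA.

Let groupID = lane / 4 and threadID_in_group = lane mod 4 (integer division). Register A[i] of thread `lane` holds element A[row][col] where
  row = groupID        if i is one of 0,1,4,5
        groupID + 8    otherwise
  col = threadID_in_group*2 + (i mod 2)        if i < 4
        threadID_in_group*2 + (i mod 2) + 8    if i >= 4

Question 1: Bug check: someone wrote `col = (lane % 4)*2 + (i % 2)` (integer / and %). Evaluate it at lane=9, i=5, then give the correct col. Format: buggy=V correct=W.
buggy=3 correct=11

`(lane % 4)*2 + (i % 2)`[9,5]→3
9: G=2,T=1
[5] (2+0,1*2+1+8) = (2,11)
col: 3 vs 11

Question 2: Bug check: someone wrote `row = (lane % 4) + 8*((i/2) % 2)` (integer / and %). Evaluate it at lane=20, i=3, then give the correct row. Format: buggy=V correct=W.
buggy=8 correct=13

`(lane % 4) + 8*((i/2) % 2)`[20,3]=>8
L=20=>grp=20>>2=5, tig=20&3=0
[3]=>row 5+8=13  col 0·2+1+0=1
row: 8 vs 13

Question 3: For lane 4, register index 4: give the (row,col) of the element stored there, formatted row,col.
1,8

lane 4: g=1 (4/4), t=0 (4%4)
i=4: r=1+0=1, c=0*2+0+8=8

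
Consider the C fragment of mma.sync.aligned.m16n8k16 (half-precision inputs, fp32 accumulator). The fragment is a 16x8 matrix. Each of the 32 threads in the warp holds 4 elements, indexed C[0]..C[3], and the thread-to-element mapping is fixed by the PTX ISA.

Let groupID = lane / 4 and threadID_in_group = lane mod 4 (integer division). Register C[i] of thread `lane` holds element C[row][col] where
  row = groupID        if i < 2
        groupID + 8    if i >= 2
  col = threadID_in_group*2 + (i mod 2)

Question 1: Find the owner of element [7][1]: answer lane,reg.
28,1

r=7->g=7,rb=0  c=1->t=0,b0=1
L=7*4+0=28  i=0*2+1=1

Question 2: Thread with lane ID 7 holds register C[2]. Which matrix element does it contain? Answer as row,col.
7: g=1,t=3
[2] (1+8,3*2+0) = (9,6)

9,6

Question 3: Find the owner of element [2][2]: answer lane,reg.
r:2=>grp=2,rB=0  c:2=>tig=1,lo=0
L=2*4+1=9  i=0*2+0=0

9,0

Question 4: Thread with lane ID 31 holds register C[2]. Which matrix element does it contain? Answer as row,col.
15,6

31: G=7,T=3
[2] (7+8,3*2+0) = (15,6)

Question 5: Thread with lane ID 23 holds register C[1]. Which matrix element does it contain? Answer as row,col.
L=23->g=23>>2=5, t=23&3=3
[1]->row 5+0=5  col 3·2+1=7

5,7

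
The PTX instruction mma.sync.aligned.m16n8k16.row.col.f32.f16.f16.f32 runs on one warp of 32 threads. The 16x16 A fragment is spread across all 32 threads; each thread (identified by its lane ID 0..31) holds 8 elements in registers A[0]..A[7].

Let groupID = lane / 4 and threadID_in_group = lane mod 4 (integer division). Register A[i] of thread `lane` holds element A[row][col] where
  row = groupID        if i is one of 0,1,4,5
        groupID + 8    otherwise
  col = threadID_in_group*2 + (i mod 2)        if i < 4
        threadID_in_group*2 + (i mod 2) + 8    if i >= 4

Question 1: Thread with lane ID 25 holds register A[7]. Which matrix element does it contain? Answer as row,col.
L=25→G=25>>2=6, T=25&3=1
[7]→row 6+8=14  col 1·2+1+8=11

14,11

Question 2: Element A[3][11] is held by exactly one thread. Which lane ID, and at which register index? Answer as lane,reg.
r=3->g=3,rb=0  c=11->cb=1,t=1,b0=1
L=3*4+1=13  i=1*4+0*2+1=5

13,5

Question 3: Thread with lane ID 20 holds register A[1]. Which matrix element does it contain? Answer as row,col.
20: g=5,t=0
[1] (5+0,0*2+1+0) = (5,1)

5,1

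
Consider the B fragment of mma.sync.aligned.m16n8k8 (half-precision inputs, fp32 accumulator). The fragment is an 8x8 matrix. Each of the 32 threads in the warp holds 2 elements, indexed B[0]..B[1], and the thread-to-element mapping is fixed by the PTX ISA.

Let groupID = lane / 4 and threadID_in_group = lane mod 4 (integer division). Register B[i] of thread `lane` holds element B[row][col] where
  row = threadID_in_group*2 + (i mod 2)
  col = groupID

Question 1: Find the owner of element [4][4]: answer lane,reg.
18,0

c=4->g=4  r=4->t=2,b0=0
L=4*4+2=18  i=0=0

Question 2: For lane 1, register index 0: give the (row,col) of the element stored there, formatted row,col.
L=1⇒gr=1>>2=0, th=1&3=1
[0]⇒row 1·2+0=2  col gr=0

2,0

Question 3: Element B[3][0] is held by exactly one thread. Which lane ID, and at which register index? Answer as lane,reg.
c: 0->gid=0  r: 3->tid=1,i&1=1
L=0*4+1=1  i=1=1

1,1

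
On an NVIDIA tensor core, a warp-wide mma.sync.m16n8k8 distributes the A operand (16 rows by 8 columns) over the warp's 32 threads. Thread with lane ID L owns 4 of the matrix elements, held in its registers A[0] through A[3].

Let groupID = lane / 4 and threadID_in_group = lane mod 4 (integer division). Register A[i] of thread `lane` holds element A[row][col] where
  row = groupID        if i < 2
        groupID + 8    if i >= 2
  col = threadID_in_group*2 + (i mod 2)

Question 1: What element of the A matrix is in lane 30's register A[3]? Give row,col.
30: gid=7,tid=2
[3] (7+8,2*2+1) = (15,5)

15,5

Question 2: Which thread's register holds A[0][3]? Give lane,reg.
r:0=>grp=0,rB=0  c:3=>tig=1,lo=1
L=0*4+1=1  i=0*2+1=1

1,1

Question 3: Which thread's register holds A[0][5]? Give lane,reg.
2,1

r=0→G=0,rhi=0  c=5→T=2,p=1
L=0*4+2=2  i=0*2+1=1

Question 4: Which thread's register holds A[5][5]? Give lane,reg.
22,1

r=5→G=5,rhi=0  c=5→T=2,p=1
L=5*4+2=22  i=0*2+1=1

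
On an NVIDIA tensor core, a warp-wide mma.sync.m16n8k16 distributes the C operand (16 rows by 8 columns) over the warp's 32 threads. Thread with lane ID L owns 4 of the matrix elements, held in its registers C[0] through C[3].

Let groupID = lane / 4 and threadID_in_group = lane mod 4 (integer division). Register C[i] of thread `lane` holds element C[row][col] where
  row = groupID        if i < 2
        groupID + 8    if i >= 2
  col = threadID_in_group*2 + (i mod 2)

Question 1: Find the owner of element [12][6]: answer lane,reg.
19,2

r=12->g=4,rb=1  c=6->t=3,b0=0
L=4*4+3=19  i=1*2+0=2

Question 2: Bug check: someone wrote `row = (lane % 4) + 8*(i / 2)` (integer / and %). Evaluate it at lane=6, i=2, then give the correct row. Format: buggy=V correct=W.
`(lane % 4) + 8*(i / 2)`[6,2]->10
lane 6: gid=1 (6/4), tid=2 (6%4)
i=2: r=1+8=9, c=2*2+0=4
row: 10 vs 9

buggy=10 correct=9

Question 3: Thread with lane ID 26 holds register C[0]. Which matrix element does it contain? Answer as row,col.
6,4

L=26->gid=26>>2=6, tid=26&3=2
[0]->row 6+0=6  col 2·2+0=4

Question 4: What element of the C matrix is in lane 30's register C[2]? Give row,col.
15,4

30: grp=7,tig=2
[2] (7+8,2*2+0) = (15,4)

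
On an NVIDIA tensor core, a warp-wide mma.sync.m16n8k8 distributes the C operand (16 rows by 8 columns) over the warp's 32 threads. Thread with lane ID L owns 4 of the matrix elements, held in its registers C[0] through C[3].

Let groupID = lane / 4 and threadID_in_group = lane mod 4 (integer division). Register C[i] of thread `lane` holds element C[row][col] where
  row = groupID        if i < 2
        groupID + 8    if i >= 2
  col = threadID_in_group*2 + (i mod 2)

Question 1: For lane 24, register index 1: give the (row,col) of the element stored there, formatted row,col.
L=24->g=24>>2=6, t=24&3=0
[1]->row 6+0=6  col 0·2+1=1

6,1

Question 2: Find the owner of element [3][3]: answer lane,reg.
13,1

r=3⇒gr=3,Rb=0  c=3⇒th=1,odd=1
L=3*4+1=13  i=0*2+1=1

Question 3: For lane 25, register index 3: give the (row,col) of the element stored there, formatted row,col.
14,3

lane 25=>25/4=6, 25 mod 4=1
i=3  r:6+8=>14  c:2·1+1=>3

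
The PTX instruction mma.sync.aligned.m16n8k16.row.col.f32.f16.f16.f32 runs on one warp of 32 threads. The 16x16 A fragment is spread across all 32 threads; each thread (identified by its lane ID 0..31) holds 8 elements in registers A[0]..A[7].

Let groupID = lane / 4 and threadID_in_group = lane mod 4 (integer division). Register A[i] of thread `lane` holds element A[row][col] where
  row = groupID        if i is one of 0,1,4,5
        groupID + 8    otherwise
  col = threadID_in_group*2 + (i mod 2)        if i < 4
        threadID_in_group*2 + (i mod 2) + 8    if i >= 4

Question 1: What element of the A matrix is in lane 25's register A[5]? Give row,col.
L=25->gid=25>>2=6, tid=25&3=1
[5]->row 6+0=6  col 1·2+1+8=11

6,11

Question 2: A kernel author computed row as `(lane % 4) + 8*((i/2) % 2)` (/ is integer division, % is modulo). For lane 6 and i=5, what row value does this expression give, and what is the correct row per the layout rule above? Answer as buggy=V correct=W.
`(lane % 4) + 8*((i/2) % 2)`[6,5]⇒2
6: gr=1,th=2
[5] (1+0,2*2+1+8) = (1,13)
row: 2 vs 1

buggy=2 correct=1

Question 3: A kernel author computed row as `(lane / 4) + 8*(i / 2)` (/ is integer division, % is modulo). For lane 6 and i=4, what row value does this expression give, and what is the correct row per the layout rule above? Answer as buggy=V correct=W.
`(lane / 4) + 8*(i / 2)`[6,4]->17
lane 6: gid=1 (6/4), tid=2 (6%4)
i=4: r=1+0=1, c=2*2+0+8=12
row: 17 vs 1

buggy=17 correct=1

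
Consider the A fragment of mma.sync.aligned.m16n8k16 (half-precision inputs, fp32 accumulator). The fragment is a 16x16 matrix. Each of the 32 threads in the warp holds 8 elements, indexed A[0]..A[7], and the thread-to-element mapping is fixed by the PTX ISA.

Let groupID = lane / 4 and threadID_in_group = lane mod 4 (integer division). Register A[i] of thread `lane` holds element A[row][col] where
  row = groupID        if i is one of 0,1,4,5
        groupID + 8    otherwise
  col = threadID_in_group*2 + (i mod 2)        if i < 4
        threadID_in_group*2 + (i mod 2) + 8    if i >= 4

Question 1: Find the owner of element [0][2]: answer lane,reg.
1,0

r: 0->gid=0,r8=0  c: 2->c8=0,tid=1,i&1=0
L=0*4+1=1  i=0*4+0*2+0=0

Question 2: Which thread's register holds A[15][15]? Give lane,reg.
31,7

r:15=>grp=7,rB=1  c:15=>cB=1,tig=3,lo=1
L=7*4+3=31  i=1*4+1*2+1=7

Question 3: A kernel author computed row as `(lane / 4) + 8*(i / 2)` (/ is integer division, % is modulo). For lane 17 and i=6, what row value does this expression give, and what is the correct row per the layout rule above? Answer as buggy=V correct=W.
`(lane / 4) + 8*(i / 2)`[17,6]→28
17: G=4,T=1
[6] (4+8,1*2+0+8) = (12,10)
row: 28 vs 12

buggy=28 correct=12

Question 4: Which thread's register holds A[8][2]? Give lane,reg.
r=8⇒gr=0,Rb=1  c=2⇒Cb=0,th=1,odd=0
L=0*4+1=1  i=0*4+1*2+0=2

1,2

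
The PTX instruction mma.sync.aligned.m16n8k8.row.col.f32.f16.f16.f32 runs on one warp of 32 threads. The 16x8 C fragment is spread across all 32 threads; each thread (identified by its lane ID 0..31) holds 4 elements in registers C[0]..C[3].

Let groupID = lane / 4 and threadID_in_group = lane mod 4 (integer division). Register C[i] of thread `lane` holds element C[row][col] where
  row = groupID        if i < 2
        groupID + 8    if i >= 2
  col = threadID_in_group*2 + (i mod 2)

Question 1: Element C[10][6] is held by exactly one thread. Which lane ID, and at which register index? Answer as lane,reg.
r=10⇒gr=2,Rb=1  c=6⇒th=3,odd=0
L=2*4+3=11  i=1*2+0=2

11,2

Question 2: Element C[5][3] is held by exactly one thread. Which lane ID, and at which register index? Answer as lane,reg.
21,1

r=5⇒gr=5,Rb=0  c=3⇒th=1,odd=1
L=5*4+1=21  i=0*2+1=1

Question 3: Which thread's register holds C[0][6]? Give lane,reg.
3,0

r:0=>grp=0,rB=0  c:6=>tig=3,lo=0
L=0*4+3=3  i=0*2+0=0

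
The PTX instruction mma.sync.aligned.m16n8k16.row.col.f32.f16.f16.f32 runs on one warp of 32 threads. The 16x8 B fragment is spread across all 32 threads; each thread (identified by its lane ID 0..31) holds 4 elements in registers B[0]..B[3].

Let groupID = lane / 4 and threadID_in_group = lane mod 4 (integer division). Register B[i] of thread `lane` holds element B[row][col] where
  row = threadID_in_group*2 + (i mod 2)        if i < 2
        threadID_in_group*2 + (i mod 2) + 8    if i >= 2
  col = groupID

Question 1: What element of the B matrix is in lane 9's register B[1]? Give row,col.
3,2

L=9⇒gr=9>>2=2, th=9&3=1
[1]⇒row 1·2+1+0=3  col gr=2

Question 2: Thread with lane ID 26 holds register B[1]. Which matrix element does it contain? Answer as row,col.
L=26⇒gr=26>>2=6, th=26&3=2
[1]⇒row 2·2+1+0=5  col gr=6

5,6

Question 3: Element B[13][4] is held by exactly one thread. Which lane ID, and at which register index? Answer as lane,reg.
18,3

c=4→G=4  r=13→rhi=1,T=2,p=1
L=4*4+2=18  i=1*2+1=3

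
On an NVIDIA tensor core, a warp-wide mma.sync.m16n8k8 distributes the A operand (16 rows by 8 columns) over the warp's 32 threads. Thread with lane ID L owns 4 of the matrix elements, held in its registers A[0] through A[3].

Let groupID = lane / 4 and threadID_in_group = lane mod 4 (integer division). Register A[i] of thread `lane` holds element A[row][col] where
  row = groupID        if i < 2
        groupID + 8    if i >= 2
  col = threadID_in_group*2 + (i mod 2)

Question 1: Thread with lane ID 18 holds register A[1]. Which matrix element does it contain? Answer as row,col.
4,5

L=18->g=18>>2=4, t=18&3=2
[1]->row 4+0=4  col 2·2+1=5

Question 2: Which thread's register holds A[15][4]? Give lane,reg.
30,2

r: 15->gid=7,r8=1  c: 4->tid=2,i&1=0
L=7*4+2=30  i=1*2+0=2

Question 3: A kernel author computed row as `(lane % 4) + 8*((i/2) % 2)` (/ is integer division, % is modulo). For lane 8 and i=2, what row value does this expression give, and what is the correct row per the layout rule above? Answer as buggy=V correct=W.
buggy=8 correct=10

`(lane % 4) + 8*((i/2) % 2)`[8,2]->8
lane 8: g=2 (8/4), t=0 (8%4)
i=2: r=2+8=10, c=0*2+0=0
row: 8 vs 10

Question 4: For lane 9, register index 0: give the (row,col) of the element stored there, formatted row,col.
2,2

lane 9: g=2 (9/4), t=1 (9%4)
i=0: r=2+0=2, c=1*2+0=2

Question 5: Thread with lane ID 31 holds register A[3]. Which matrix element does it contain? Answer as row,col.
lane 31: gr=7 (31/4), th=3 (31%4)
i=3: r=7+8=15, c=3*2+1=7

15,7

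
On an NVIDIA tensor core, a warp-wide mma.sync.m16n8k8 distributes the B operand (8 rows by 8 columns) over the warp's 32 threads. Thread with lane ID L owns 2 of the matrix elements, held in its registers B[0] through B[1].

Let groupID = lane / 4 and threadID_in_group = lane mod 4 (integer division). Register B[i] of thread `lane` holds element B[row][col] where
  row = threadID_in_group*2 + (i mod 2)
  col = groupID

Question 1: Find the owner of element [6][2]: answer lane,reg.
c: 2->gid=2  r: 6->tid=3,i&1=0
L=2*4+3=11  i=0=0

11,0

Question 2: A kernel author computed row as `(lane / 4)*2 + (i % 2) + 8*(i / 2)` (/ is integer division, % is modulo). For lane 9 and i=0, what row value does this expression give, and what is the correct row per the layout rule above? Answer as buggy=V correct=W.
`(lane / 4)*2 + (i % 2) + 8*(i / 2)`[9,0]->4
L=9->gid=9>>2=2, tid=9&3=1
[0]->row 1·2+0=2  col gid=2
row: 4 vs 2

buggy=4 correct=2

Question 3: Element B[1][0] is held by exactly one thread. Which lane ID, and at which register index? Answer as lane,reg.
0,1

c=0⇒gr=0  r=1⇒th=0,odd=1
L=0*4+0=0  i=1=1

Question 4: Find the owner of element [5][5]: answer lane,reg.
22,1

c=5⇒gr=5  r=5⇒th=2,odd=1
L=5*4+2=22  i=1=1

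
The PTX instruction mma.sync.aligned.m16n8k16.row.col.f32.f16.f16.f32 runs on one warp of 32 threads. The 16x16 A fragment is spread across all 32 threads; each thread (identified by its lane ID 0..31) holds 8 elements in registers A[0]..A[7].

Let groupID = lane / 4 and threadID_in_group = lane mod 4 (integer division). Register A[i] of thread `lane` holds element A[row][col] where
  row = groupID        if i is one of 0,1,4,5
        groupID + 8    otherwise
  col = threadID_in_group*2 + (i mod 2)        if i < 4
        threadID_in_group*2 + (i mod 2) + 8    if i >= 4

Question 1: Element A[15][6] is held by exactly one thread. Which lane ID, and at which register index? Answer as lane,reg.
31,2

r=15->g=7,rb=1  c=6->cb=0,t=3,b0=0
L=7*4+3=31  i=0*4+1*2+0=2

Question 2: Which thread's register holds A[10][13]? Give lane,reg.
10,7

r=10→G=2,rhi=1  c=13→chi=1,T=2,p=1
L=2*4+2=10  i=1*4+1*2+1=7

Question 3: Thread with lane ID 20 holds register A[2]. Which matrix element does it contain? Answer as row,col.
13,0

lane 20⇒20/4=5, 20 mod 4=0
i=2  r:5+8⇒13  c:2·0+0+0⇒0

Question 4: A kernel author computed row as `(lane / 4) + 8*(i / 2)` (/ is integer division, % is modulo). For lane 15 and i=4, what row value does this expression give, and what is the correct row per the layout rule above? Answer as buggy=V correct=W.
`(lane / 4) + 8*(i / 2)`[15,4]->19
lane 15: g=3 (15/4), t=3 (15%4)
i=4: r=3+0=3, c=3*2+0+8=14
row: 19 vs 3

buggy=19 correct=3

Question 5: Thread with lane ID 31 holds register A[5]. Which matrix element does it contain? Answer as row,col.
7,15

L=31⇒gr=31>>2=7, th=31&3=3
[5]⇒row 7+0=7  col 3·2+1+8=15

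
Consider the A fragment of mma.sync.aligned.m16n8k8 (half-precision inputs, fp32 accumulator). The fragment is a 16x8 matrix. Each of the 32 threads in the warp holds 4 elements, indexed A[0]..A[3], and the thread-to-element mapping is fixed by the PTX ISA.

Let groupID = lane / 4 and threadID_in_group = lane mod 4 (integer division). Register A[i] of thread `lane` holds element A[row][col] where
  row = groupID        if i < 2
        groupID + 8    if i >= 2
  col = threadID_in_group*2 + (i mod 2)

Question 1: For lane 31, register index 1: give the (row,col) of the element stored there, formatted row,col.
L=31->gid=31>>2=7, tid=31&3=3
[1]->row 7+0=7  col 3·2+1=7

7,7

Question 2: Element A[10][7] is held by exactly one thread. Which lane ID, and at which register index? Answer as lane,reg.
11,3

r=10→G=2,rhi=1  c=7→T=3,p=1
L=2*4+3=11  i=1*2+1=3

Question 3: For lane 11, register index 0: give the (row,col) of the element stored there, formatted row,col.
2,6

lane 11=>11/4=2, 11 mod 4=3
i=0  r:2+0=>2  c:2·3+0=>6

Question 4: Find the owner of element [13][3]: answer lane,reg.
21,3

r=13->g=5,rb=1  c=3->t=1,b0=1
L=5*4+1=21  i=1*2+1=3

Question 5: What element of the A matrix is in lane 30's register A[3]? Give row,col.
15,5

lane 30: gid=7 (30/4), tid=2 (30%4)
i=3: r=7+8=15, c=2*2+1=5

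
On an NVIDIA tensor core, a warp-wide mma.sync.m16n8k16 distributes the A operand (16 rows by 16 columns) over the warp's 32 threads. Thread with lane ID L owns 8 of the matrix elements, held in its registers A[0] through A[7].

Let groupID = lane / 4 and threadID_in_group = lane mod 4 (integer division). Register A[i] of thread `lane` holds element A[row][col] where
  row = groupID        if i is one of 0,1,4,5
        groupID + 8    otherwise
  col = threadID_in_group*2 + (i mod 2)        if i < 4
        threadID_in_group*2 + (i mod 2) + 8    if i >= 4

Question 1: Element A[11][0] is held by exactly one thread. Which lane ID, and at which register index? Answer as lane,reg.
r=11⇒gr=3,Rb=1  c=0⇒Cb=0,th=0,odd=0
L=3*4+0=12  i=0*4+1*2+0=2

12,2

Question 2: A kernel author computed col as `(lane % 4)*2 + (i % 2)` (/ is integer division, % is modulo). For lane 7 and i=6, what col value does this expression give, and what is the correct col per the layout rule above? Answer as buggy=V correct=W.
`(lane % 4)*2 + (i % 2)`[7,6]->6
L=7->g=7>>2=1, t=7&3=3
[6]->row 1+8=9  col 3·2+0+8=14
col: 6 vs 14

buggy=6 correct=14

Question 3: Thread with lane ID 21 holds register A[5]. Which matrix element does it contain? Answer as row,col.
lane 21: g=5 (21/4), t=1 (21%4)
i=5: r=5+0=5, c=1*2+1+8=11

5,11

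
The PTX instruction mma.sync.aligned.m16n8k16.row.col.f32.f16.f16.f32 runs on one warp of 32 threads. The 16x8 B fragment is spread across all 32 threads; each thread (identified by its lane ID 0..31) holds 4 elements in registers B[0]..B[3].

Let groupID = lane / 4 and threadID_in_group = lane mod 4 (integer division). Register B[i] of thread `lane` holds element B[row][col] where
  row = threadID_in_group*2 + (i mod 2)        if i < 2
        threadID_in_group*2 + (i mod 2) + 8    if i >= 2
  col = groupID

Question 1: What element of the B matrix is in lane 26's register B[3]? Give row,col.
13,6

lane 26→26/4=6, 26 mod 4=2
i=3  r:2·2+1+8→13  c:6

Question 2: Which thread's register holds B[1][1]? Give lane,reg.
c=1→G=1  r=1→rhi=0,T=0,p=1
L=1*4+0=4  i=0*2+1=1

4,1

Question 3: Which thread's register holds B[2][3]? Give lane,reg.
13,0

c=3->g=3  r=2->rb=0,t=1,b0=0
L=3*4+1=13  i=0*2+0=0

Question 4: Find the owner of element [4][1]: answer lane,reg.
c=1->g=1  r=4->rb=0,t=2,b0=0
L=1*4+2=6  i=0*2+0=0

6,0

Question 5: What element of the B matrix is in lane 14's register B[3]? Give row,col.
lane 14->14/4=3, 14 mod 4=2
i=3  r:2·2+1+8->13  c:3

13,3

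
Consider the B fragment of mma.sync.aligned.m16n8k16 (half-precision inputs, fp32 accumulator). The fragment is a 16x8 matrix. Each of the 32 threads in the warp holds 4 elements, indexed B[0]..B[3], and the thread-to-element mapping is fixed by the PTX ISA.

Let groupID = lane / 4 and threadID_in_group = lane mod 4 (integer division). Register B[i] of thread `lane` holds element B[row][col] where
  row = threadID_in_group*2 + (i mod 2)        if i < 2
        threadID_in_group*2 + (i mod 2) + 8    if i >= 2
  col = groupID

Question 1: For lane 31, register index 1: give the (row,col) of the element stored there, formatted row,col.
L=31->g=31>>2=7, t=31&3=3
[1]->row 3·2+1+0=7  col g=7

7,7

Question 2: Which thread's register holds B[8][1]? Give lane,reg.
c=1⇒gr=1  r=8⇒Rb=1,th=0,odd=0
L=1*4+0=4  i=1*2+0=2

4,2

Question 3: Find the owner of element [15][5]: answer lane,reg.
c:5=>grp=5  r:15=>rB=1,tig=3,lo=1
L=5*4+3=23  i=1*2+1=3

23,3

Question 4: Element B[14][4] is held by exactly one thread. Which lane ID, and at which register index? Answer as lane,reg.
c:4=>grp=4  r:14=>rB=1,tig=3,lo=0
L=4*4+3=19  i=1*2+0=2

19,2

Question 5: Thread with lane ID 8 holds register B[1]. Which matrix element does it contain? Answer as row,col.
L=8→G=8>>2=2, T=8&3=0
[1]→row 0·2+1+0=1  col G=2

1,2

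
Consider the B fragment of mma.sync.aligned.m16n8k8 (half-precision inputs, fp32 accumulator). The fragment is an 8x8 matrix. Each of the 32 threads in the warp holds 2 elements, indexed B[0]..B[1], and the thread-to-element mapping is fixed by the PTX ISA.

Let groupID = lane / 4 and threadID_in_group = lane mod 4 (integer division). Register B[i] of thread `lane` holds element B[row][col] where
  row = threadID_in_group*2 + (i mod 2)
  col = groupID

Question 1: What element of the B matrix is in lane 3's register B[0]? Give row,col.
6,0

L=3⇒gr=3>>2=0, th=3&3=3
[0]⇒row 3·2+0=6  col gr=0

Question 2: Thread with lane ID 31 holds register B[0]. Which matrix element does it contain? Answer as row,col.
31: g=7,t=3
[0] (3*2+0,7) = (6,7)

6,7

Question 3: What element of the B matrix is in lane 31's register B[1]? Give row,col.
7,7

31: G=7,T=3
[1] (3*2+1,7) = (7,7)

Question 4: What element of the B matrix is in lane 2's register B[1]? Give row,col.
2: gr=0,th=2
[1] (2*2+1,0) = (5,0)

5,0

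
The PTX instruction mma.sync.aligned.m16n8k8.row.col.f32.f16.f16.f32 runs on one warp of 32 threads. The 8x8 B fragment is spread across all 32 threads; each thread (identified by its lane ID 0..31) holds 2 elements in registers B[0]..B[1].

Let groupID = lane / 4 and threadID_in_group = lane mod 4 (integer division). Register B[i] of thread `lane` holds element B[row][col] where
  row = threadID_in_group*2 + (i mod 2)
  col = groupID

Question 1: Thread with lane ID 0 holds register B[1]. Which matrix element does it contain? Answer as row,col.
1,0

0: G=0,T=0
[1] (0*2+1,0) = (1,0)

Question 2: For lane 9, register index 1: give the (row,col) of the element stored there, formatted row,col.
L=9⇒gr=9>>2=2, th=9&3=1
[1]⇒row 1·2+1=3  col gr=2

3,2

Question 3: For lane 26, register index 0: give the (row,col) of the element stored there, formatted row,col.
4,6

lane 26->26/4=6, 26 mod 4=2
i=0  r:2·2+0->4  c:6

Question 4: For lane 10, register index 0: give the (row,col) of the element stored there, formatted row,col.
4,2

L=10->gid=10>>2=2, tid=10&3=2
[0]->row 2·2+0=4  col gid=2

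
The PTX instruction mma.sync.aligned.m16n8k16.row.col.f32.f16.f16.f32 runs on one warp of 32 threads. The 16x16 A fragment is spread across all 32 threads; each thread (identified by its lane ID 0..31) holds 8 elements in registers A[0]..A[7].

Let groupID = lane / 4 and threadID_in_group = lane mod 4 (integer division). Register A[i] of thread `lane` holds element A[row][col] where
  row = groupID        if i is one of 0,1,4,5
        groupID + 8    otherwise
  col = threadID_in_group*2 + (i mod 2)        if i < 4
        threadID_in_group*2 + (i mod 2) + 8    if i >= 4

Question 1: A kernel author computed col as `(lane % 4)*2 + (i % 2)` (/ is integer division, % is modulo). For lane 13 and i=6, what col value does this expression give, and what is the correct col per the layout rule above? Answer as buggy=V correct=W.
buggy=2 correct=10

`(lane % 4)*2 + (i % 2)`[13,6]=>2
L=13=>grp=13>>2=3, tig=13&3=1
[6]=>row 3+8=11  col 1·2+0+8=10
col: 2 vs 10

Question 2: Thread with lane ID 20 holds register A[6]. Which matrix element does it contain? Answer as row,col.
lane 20→20/4=5, 20 mod 4=0
i=6  r:5+8→13  c:2·0+0+8→8

13,8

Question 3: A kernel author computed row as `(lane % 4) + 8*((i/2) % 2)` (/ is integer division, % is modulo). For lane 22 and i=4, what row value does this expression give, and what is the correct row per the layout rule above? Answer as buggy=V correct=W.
buggy=2 correct=5

`(lane % 4) + 8*((i/2) % 2)`[22,4]→2
lane 22: G=5 (22/4), T=2 (22%4)
i=4: r=5+0=5, c=2*2+0+8=12
row: 2 vs 5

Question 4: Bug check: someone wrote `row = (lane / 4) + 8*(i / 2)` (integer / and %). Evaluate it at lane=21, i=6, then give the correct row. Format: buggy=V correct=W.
buggy=29 correct=13

`(lane / 4) + 8*(i / 2)`[21,6]->29
lane 21->21/4=5, 21 mod 4=1
i=6  r:5+8->13  c:2·1+0+8->10
row: 29 vs 13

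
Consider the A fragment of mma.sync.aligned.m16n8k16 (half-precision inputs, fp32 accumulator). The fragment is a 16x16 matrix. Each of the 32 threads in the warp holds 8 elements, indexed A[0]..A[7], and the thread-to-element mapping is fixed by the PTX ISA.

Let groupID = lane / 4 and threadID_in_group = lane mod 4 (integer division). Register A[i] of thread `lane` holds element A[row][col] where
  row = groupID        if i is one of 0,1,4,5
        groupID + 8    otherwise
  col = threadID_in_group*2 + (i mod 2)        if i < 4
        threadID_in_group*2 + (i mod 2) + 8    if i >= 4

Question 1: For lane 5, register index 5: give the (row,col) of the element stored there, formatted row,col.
1,11

lane 5=>5/4=1, 5 mod 4=1
i=5  r:1+0=>1  c:2·1+1+8=>11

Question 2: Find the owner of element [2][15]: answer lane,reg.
11,5

r:2=>grp=2,rB=0  c:15=>cB=1,tig=3,lo=1
L=2*4+3=11  i=1*4+0*2+1=5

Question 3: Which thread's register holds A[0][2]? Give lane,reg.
1,0

r=0->g=0,rb=0  c=2->cb=0,t=1,b0=0
L=0*4+1=1  i=0*4+0*2+0=0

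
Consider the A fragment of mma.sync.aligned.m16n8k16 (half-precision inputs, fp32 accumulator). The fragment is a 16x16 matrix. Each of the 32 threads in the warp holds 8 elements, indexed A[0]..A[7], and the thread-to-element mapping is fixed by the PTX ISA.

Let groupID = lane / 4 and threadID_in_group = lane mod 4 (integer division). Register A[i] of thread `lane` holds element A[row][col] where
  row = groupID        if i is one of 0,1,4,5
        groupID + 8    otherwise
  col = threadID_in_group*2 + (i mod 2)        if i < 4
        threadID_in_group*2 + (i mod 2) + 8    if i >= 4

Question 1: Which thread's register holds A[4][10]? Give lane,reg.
17,4

r=4→G=4,rhi=0  c=10→chi=1,T=1,p=0
L=4*4+1=17  i=1*4+0*2+0=4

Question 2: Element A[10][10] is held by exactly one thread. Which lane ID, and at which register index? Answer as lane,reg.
r: 10->gid=2,r8=1  c: 10->c8=1,tid=1,i&1=0
L=2*4+1=9  i=1*4+1*2+0=6

9,6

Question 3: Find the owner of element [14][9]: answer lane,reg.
24,7

r:14=>grp=6,rB=1  c:9=>cB=1,tig=0,lo=1
L=6*4+0=24  i=1*4+1*2+1=7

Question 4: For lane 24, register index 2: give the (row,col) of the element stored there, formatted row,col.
14,0

24: gid=6,tid=0
[2] (6+8,0*2+0+0) = (14,0)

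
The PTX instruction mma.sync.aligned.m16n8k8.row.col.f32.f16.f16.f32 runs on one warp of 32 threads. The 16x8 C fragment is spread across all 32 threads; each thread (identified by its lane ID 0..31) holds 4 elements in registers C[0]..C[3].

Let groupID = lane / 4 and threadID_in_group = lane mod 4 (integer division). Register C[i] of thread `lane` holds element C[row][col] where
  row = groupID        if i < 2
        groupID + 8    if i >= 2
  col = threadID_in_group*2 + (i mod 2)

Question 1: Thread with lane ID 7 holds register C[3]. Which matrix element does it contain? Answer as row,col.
9,7

lane 7⇒7/4=1, 7 mod 4=3
i=3  r:1+8⇒9  c:2·3+1⇒7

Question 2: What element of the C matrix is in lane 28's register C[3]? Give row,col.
lane 28⇒28/4=7, 28 mod 4=0
i=3  r:7+8⇒15  c:2·0+1⇒1

15,1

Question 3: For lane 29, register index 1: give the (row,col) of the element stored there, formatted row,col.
lane 29: gr=7 (29/4), th=1 (29%4)
i=1: r=7+0=7, c=1*2+1=3

7,3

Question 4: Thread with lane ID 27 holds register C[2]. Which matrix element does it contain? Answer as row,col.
14,6

lane 27: grp=6 (27/4), tig=3 (27%4)
i=2: r=6+8=14, c=3*2+0=6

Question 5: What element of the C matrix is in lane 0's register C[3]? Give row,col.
8,1

lane 0: g=0 (0/4), t=0 (0%4)
i=3: r=0+8=8, c=0*2+1=1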